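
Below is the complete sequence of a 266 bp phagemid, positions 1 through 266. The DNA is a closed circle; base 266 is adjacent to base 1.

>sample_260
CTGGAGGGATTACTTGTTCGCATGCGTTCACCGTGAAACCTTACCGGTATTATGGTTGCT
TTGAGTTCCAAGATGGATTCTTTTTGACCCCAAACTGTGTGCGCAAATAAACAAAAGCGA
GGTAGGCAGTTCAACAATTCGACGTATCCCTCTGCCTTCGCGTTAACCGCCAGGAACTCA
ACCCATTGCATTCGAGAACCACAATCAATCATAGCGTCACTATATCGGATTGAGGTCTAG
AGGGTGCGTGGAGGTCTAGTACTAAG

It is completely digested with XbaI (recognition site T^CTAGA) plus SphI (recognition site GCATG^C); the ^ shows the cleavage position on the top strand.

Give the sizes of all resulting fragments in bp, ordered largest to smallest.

212, 54 bp

The XbaI site (TCTAGA) starts at position 236.
XbaI cuts after the first base of each site, so after position 236.
The SphI site (GCATGC) starts at position 20.
SphI cuts after base 5 of each site (before the last base), so after position 24.
Combined cut positions: 24, 236.
Circular molecule, 2 cuts → 2 fragments:
  25–236 → 212 bp
  237–266 then 1–24 → 30 + 24 = 54 bp
Sorted largest to smallest: 212, 54 bp.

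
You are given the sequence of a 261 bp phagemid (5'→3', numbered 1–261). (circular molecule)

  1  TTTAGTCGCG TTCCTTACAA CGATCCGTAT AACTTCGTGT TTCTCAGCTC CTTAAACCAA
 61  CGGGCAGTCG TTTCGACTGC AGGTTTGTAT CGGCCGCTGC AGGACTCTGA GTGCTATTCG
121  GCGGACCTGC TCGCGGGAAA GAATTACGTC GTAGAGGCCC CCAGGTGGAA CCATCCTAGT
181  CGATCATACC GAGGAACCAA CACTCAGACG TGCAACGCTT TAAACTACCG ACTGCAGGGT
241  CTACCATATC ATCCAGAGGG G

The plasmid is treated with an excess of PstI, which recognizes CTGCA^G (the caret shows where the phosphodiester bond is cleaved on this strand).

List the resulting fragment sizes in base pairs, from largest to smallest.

135, 106, 20 bp

PstI sites (CTGCAG) start at positions 77, 97, 232.
PstI cuts after base 5 of each site (before the last base), so after positions 81, 101, 236.
Circular molecule, 3 cuts → 3 fragments:
  82–101 → 20 bp
  102–236 → 135 bp
  237–261 then 1–81 → 25 + 81 = 106 bp
Sorted largest to smallest: 135, 106, 20 bp.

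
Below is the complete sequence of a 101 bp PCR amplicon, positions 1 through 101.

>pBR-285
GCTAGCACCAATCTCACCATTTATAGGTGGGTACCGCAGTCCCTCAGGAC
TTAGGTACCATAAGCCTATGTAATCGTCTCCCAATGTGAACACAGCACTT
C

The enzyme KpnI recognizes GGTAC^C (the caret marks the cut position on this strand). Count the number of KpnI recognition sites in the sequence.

2

GGTACC occurs starting at positions 30, 54.
KpnI cuts at 2 sites.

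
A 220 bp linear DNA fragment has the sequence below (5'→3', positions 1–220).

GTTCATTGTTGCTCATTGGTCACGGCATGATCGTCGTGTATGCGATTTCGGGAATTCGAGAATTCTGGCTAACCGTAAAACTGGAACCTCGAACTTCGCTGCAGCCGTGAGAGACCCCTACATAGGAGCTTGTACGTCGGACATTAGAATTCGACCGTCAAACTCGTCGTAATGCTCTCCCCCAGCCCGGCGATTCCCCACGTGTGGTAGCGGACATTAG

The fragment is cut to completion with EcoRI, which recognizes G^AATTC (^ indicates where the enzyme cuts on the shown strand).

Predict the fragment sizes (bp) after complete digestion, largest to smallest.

EcoRI sites (GAATTC) start at positions 52, 60, 147.
EcoRI cuts after the first base of each site, so after positions 52, 60, 147.
Linear molecule, 3 cuts → 4 fragments:
  1–52 → 52 bp
  53–60 → 8 bp
  61–147 → 87 bp
  148–220 → 73 bp
Sorted largest to smallest: 87, 73, 52, 8 bp.

87, 73, 52, 8 bp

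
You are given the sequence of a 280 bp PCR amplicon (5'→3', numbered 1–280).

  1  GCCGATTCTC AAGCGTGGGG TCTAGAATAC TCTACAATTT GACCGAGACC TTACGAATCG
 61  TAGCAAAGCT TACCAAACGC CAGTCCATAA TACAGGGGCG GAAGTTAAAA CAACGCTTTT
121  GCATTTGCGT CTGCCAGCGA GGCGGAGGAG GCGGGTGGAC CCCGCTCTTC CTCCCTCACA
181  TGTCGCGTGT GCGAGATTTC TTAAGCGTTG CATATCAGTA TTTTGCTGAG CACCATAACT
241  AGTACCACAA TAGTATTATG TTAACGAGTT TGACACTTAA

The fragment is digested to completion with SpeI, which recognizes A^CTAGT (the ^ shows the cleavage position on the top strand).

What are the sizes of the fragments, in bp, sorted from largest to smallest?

238, 42 bp

The SpeI site (ACTAGT) starts at position 238.
SpeI cuts after the first base of each site, so after position 238.
Linear molecule, 1 cut → 2 fragments:
  1–238 → 238 bp
  239–280 → 42 bp
Sorted largest to smallest: 238, 42 bp.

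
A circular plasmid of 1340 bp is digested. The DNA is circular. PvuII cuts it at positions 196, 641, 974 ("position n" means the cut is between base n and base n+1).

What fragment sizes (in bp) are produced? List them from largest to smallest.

Circular molecule, 3 cuts → 3 fragments:
  641 − 196 = 445 bp
  974 − 641 = 333 bp
  wrap: 1340 − 974 + 196 = 562 bp
Sorted largest to smallest: 562, 445, 333 bp.

562, 445, 333 bp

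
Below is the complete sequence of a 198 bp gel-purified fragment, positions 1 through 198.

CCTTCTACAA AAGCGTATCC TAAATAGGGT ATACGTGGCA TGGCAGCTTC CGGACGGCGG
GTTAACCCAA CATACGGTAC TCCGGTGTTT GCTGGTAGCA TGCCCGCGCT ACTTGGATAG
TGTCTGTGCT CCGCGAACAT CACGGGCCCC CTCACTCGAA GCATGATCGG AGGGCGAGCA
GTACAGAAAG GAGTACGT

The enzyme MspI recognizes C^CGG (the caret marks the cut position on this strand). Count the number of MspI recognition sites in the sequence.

2

CCGG occurs starting at positions 50, 82.
MspI cuts at 2 sites.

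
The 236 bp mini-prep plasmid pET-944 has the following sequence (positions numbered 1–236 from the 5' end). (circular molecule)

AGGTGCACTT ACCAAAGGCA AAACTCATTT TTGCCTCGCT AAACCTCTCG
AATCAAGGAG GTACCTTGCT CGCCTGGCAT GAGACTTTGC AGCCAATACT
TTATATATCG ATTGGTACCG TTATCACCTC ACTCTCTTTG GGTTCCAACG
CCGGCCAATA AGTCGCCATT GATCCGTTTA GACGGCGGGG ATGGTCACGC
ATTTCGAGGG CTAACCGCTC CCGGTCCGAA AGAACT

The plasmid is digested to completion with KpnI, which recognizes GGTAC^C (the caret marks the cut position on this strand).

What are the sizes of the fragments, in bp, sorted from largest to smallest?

182, 54 bp

KpnI sites (GGTACC) start at positions 60, 114.
KpnI cuts after base 5 of each site (before the last base), so after positions 64, 118.
Circular molecule, 2 cuts → 2 fragments:
  65–118 → 54 bp
  119–236 then 1–64 → 118 + 64 = 182 bp
Sorted largest to smallest: 182, 54 bp.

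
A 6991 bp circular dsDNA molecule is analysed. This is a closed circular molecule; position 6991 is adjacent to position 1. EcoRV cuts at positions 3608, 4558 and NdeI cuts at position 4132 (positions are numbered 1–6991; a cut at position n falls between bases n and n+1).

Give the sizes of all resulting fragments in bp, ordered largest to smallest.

6041, 524, 426 bp

Combined cut positions (sorted): 3608, 4132, 4558.
Circular molecule, 3 cuts → 3 fragments:
  4132 − 3608 = 524 bp
  4558 − 4132 = 426 bp
  wrap: 6991 − 4558 + 3608 = 6041 bp
Sorted largest to smallest: 6041, 524, 426 bp.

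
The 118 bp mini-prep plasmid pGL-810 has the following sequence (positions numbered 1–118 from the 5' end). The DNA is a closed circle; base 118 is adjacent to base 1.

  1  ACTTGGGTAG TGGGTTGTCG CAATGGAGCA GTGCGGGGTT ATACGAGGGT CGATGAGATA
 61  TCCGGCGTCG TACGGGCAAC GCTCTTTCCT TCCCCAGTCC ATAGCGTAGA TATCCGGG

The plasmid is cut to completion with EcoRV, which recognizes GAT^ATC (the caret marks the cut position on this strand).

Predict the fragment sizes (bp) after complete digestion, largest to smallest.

EcoRV sites (GATATC) start at positions 57, 109.
EcoRV cuts after base 3 of each site, so after positions 59, 111.
Circular molecule, 2 cuts → 2 fragments:
  60–111 → 52 bp
  112–118 then 1–59 → 7 + 59 = 66 bp
Sorted largest to smallest: 66, 52 bp.

66, 52 bp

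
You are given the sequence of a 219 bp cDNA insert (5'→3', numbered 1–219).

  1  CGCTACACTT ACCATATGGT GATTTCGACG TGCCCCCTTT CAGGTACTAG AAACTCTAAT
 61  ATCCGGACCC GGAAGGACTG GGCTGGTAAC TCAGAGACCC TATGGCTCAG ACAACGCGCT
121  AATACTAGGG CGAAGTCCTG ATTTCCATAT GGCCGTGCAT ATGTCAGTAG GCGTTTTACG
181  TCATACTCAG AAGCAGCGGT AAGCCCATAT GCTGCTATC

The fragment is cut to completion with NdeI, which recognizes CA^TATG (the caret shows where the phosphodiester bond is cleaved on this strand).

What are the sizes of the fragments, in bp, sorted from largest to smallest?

133, 48, 14, 12, 12 bp

NdeI sites (CATATG) start at positions 13, 146, 158, 206.
NdeI cuts after base 2 of each site, so after positions 14, 147, 159, 207.
Linear molecule, 4 cuts → 5 fragments:
  1–14 → 14 bp
  15–147 → 133 bp
  148–159 → 12 bp
  160–207 → 48 bp
  208–219 → 12 bp
Sorted largest to smallest: 133, 48, 14, 12, 12 bp.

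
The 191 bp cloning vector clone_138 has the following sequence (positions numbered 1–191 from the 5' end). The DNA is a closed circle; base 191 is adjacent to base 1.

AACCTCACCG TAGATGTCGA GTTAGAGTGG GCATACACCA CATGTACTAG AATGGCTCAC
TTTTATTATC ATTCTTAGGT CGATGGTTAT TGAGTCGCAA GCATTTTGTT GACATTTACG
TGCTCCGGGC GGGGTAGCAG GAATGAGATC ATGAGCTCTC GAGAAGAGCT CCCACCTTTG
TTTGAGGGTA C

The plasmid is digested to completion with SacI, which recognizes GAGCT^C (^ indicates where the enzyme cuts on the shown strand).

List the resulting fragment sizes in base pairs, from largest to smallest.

178, 13 bp

SacI sites (GAGCTC) start at positions 153, 166.
SacI cuts after base 5 of each site (before the last base), so after positions 157, 170.
Circular molecule, 2 cuts → 2 fragments:
  158–170 → 13 bp
  171–191 then 1–157 → 21 + 157 = 178 bp
Sorted largest to smallest: 178, 13 bp.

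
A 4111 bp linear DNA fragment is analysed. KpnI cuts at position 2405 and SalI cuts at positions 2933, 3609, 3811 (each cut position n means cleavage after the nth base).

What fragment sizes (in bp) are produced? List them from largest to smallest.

Combined cut positions (sorted): 2405, 2933, 3609, 3811.
Linear molecule, 4 cuts → 5 fragments:
  2405 − 0 = 2405 bp
  2933 − 2405 = 528 bp
  3609 − 2933 = 676 bp
  3811 − 3609 = 202 bp
  4111 − 3811 = 300 bp
Sorted largest to smallest: 2405, 676, 528, 300, 202 bp.

2405, 676, 528, 300, 202 bp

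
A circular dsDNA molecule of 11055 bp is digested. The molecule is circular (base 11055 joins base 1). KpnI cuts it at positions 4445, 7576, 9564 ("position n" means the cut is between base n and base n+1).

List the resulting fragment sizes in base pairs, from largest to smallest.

Circular molecule, 3 cuts → 3 fragments:
  7576 − 4445 = 3131 bp
  9564 − 7576 = 1988 bp
  wrap: 11055 − 9564 + 4445 = 5936 bp
Sorted largest to smallest: 5936, 3131, 1988 bp.

5936, 3131, 1988 bp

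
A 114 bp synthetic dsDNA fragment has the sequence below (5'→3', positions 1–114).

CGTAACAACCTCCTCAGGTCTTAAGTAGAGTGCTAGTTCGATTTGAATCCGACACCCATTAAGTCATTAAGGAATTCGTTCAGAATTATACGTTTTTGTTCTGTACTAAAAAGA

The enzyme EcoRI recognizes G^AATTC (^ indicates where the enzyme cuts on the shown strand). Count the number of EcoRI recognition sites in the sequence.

1

GAATTC occurs starting at position 72.
EcoRI cuts at 1 site.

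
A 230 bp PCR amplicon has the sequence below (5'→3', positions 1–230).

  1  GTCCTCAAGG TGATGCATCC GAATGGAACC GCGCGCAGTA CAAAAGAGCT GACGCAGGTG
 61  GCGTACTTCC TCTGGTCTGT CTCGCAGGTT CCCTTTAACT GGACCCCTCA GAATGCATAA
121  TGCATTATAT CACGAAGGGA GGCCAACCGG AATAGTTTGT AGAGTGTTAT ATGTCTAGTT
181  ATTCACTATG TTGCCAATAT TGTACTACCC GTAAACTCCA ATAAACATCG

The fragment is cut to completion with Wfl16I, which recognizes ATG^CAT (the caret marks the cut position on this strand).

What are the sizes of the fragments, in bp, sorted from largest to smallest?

Wfl16I sites (ATGCAT) start at positions 13, 113, 120.
Wfl16I cuts after base 3 of each site, so after positions 15, 115, 122.
Linear molecule, 3 cuts → 4 fragments:
  1–15 → 15 bp
  16–115 → 100 bp
  116–122 → 7 bp
  123–230 → 108 bp
Sorted largest to smallest: 108, 100, 15, 7 bp.

108, 100, 15, 7 bp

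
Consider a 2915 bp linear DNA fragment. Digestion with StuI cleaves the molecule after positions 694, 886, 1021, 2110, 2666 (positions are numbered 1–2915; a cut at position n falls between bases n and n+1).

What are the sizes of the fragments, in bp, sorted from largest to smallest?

Linear molecule, 5 cuts → 6 fragments:
  694 − 0 = 694 bp
  886 − 694 = 192 bp
  1021 − 886 = 135 bp
  2110 − 1021 = 1089 bp
  2666 − 2110 = 556 bp
  2915 − 2666 = 249 bp
Sorted largest to smallest: 1089, 694, 556, 249, 192, 135 bp.

1089, 694, 556, 249, 192, 135 bp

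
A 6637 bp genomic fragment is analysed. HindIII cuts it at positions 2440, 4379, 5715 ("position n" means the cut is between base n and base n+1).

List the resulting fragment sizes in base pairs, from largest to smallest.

Linear molecule, 3 cuts → 4 fragments:
  2440 − 0 = 2440 bp
  4379 − 2440 = 1939 bp
  5715 − 4379 = 1336 bp
  6637 − 5715 = 922 bp
Sorted largest to smallest: 2440, 1939, 1336, 922 bp.

2440, 1939, 1336, 922 bp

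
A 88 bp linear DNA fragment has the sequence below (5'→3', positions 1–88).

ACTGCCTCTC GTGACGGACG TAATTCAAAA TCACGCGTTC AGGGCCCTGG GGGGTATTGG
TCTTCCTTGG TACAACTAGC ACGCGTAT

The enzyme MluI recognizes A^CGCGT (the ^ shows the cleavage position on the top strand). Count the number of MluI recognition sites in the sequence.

ACGCGT occurs starting at positions 33, 81.
MluI cuts at 2 sites.

2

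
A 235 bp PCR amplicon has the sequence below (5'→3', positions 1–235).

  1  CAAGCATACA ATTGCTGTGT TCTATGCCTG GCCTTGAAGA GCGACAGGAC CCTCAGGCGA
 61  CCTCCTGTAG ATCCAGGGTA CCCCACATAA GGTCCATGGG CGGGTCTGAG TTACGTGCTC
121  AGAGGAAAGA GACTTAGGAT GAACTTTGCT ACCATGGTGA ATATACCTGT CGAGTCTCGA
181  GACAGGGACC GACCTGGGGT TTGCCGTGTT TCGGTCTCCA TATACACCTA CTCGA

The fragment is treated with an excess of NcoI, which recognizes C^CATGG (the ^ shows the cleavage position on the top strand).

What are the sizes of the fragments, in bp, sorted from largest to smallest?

NcoI sites (CCATGG) start at positions 94, 152.
NcoI cuts after the first base of each site, so after positions 94, 152.
Linear molecule, 2 cuts → 3 fragments:
  1–94 → 94 bp
  95–152 → 58 bp
  153–235 → 83 bp
Sorted largest to smallest: 94, 83, 58 bp.

94, 83, 58 bp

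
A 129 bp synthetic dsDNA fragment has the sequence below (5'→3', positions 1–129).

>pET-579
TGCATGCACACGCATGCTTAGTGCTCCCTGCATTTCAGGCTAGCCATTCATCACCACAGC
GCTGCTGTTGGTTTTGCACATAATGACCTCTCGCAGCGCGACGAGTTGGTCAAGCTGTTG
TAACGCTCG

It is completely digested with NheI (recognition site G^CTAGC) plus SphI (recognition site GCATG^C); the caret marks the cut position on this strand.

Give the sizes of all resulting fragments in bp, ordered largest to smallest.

90, 23, 10, 6 bp

The NheI site (GCTAGC) starts at position 39.
NheI cuts after the first base of each site, so after position 39.
SphI sites (GCATGC) start at positions 2, 12.
SphI cuts after base 5 of each site (before the last base), so after positions 6, 16.
Combined cut positions: 6, 16, 39.
Linear molecule, 3 cuts → 4 fragments:
  1–6 → 6 bp
  7–16 → 10 bp
  17–39 → 23 bp
  40–129 → 90 bp
Sorted largest to smallest: 90, 23, 10, 6 bp.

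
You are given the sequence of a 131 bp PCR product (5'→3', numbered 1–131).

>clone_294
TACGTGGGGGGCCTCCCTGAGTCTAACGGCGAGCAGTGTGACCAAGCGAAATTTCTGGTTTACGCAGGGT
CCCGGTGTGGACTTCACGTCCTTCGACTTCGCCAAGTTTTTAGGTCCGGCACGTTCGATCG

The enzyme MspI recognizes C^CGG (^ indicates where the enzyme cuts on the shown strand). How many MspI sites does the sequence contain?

2

CCGG occurs starting at positions 72, 116.
MspI cuts at 2 sites.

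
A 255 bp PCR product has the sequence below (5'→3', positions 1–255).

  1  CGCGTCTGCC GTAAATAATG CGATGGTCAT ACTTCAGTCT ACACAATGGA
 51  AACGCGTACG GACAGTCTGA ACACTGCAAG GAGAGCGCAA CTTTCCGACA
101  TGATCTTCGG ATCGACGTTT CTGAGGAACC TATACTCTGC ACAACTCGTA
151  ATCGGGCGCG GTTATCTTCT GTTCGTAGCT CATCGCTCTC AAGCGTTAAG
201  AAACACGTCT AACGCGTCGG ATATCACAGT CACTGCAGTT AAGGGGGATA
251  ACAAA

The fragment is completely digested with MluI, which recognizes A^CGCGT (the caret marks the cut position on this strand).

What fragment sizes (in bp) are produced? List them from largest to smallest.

MluI sites (ACGCGT) start at positions 52, 212.
MluI cuts after the first base of each site, so after positions 52, 212.
Linear molecule, 2 cuts → 3 fragments:
  1–52 → 52 bp
  53–212 → 160 bp
  213–255 → 43 bp
Sorted largest to smallest: 160, 52, 43 bp.

160, 52, 43 bp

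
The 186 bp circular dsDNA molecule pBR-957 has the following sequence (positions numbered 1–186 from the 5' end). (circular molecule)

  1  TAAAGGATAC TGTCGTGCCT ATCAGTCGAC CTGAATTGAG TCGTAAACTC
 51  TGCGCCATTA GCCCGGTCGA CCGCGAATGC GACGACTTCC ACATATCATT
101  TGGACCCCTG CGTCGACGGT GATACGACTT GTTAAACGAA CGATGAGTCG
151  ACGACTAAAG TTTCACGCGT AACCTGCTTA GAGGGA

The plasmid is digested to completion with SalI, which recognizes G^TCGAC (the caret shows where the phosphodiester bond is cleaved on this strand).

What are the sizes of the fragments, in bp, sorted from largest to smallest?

64, 46, 41, 35 bp

SalI sites (GTCGAC) start at positions 25, 66, 112, 147.
SalI cuts after the first base of each site, so after positions 25, 66, 112, 147.
Circular molecule, 4 cuts → 4 fragments:
  26–66 → 41 bp
  67–112 → 46 bp
  113–147 → 35 bp
  148–186 then 1–25 → 39 + 25 = 64 bp
Sorted largest to smallest: 64, 46, 41, 35 bp.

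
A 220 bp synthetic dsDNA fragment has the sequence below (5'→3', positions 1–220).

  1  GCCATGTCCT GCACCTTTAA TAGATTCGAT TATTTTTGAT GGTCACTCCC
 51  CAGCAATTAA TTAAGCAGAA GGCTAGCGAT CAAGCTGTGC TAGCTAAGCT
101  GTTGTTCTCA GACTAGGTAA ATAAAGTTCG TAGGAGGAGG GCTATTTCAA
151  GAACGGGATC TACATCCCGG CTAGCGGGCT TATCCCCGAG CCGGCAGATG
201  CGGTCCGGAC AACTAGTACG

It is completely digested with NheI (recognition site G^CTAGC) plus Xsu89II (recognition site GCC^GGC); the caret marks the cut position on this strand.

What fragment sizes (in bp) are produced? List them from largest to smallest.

81, 72, 28, 22, 17 bp

NheI sites (GCTAGC) start at positions 72, 89, 170.
NheI cuts after the first base of each site, so after positions 72, 89, 170.
The Xsu89II site (GCCGGC) starts at position 190.
Xsu89II cuts after base 3 of each site, so after position 192.
Combined cut positions: 72, 89, 170, 192.
Linear molecule, 4 cuts → 5 fragments:
  1–72 → 72 bp
  73–89 → 17 bp
  90–170 → 81 bp
  171–192 → 22 bp
  193–220 → 28 bp
Sorted largest to smallest: 81, 72, 28, 22, 17 bp.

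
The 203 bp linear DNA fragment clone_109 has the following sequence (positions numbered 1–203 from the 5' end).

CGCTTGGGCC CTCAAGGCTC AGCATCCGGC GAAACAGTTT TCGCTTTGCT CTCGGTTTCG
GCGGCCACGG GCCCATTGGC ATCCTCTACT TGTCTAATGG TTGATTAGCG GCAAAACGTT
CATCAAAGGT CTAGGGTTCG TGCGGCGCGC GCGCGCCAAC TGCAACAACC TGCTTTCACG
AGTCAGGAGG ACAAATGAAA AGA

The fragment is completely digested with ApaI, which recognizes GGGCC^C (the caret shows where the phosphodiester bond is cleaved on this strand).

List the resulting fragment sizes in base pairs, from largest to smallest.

ApaI sites (GGGCCC) start at positions 6, 69.
ApaI cuts after base 5 of each site (before the last base), so after positions 10, 73.
Linear molecule, 2 cuts → 3 fragments:
  1–10 → 10 bp
  11–73 → 63 bp
  74–203 → 130 bp
Sorted largest to smallest: 130, 63, 10 bp.

130, 63, 10 bp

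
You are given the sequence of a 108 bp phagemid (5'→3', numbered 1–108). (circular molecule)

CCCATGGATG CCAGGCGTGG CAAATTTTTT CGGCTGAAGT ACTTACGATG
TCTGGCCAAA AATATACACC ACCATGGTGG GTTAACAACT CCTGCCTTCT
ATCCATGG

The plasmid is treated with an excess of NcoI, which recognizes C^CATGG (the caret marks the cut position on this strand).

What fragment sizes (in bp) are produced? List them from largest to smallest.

NcoI sites (CCATGG) start at positions 2, 72, 103.
NcoI cuts after the first base of each site, so after positions 2, 72, 103.
Circular molecule, 3 cuts → 3 fragments:
  3–72 → 70 bp
  73–103 → 31 bp
  104–108 then 1–2 → 5 + 2 = 7 bp
Sorted largest to smallest: 70, 31, 7 bp.

70, 31, 7 bp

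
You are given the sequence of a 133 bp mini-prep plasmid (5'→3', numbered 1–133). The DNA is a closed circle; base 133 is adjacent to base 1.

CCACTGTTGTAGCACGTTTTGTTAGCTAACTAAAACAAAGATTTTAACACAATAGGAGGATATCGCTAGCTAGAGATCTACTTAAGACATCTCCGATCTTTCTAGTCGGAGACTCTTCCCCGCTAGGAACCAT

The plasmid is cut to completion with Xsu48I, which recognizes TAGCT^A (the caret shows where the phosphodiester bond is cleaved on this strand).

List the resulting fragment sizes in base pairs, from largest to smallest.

Xsu48I sites (TAGCTA) start at positions 23, 67.
Xsu48I cuts after base 5 of each site (before the last base), so after positions 27, 71.
Circular molecule, 2 cuts → 2 fragments:
  28–71 → 44 bp
  72–133 then 1–27 → 62 + 27 = 89 bp
Sorted largest to smallest: 89, 44 bp.

89, 44 bp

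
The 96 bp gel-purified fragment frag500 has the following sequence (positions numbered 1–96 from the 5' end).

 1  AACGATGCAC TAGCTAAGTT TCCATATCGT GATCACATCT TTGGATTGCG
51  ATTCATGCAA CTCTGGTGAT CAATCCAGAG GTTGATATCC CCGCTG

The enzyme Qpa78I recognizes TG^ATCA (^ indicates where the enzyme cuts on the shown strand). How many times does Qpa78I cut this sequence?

2

TGATCA occurs starting at positions 30, 67.
Qpa78I cuts at 2 sites.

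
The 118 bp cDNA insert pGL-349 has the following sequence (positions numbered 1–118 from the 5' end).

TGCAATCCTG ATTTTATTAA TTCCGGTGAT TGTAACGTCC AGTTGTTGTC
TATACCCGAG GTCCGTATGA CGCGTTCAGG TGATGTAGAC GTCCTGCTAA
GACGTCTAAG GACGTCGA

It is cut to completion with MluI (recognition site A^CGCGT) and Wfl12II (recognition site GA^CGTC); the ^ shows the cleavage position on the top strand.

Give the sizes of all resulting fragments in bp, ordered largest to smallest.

The MluI site (ACGCGT) starts at position 70.
MluI cuts after the first base of each site, so after position 70.
Wfl12II sites (GACGTC) start at positions 88, 101, 111.
Wfl12II cuts after base 2 of each site, so after positions 89, 102, 112.
Combined cut positions: 70, 89, 102, 112.
Linear molecule, 4 cuts → 5 fragments:
  1–70 → 70 bp
  71–89 → 19 bp
  90–102 → 13 bp
  103–112 → 10 bp
  113–118 → 6 bp
Sorted largest to smallest: 70, 19, 13, 10, 6 bp.

70, 19, 13, 10, 6 bp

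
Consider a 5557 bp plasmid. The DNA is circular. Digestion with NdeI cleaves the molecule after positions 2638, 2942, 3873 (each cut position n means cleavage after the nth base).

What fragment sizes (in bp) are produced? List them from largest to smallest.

Circular molecule, 3 cuts → 3 fragments:
  2942 − 2638 = 304 bp
  3873 − 2942 = 931 bp
  wrap: 5557 − 3873 + 2638 = 4322 bp
Sorted largest to smallest: 4322, 931, 304 bp.

4322, 931, 304 bp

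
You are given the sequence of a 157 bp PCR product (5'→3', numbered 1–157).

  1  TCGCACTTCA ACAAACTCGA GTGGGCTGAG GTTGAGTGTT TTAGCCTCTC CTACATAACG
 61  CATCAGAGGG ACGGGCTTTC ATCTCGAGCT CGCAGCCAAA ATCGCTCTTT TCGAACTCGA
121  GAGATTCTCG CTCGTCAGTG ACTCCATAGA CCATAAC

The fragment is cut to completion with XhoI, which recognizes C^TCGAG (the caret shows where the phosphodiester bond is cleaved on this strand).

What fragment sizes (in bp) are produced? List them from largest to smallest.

67, 41, 33, 16 bp

XhoI sites (CTCGAG) start at positions 16, 83, 116.
XhoI cuts after the first base of each site, so after positions 16, 83, 116.
Linear molecule, 3 cuts → 4 fragments:
  1–16 → 16 bp
  17–83 → 67 bp
  84–116 → 33 bp
  117–157 → 41 bp
Sorted largest to smallest: 67, 41, 33, 16 bp.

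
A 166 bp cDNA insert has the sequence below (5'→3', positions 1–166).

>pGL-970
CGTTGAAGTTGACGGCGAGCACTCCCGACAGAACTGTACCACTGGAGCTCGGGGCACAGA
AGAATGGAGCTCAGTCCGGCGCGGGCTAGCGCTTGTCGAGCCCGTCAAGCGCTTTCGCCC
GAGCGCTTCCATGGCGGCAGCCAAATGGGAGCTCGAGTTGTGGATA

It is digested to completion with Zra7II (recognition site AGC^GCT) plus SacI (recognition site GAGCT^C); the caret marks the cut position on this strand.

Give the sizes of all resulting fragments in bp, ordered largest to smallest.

49, 29, 22, 20, 19, 14, 13 bp

Zra7II sites (AGCGCT) start at positions 88, 108, 122.
Zra7II cuts after base 3 of each site, so after positions 90, 110, 124.
SacI sites (GAGCTC) start at positions 45, 67, 149.
SacI cuts after base 5 of each site (before the last base), so after positions 49, 71, 153.
Combined cut positions: 49, 71, 90, 110, 124, 153.
Linear molecule, 6 cuts → 7 fragments:
  1–49 → 49 bp
  50–71 → 22 bp
  72–90 → 19 bp
  91–110 → 20 bp
  111–124 → 14 bp
  125–153 → 29 bp
  154–166 → 13 bp
Sorted largest to smallest: 49, 29, 22, 20, 19, 14, 13 bp.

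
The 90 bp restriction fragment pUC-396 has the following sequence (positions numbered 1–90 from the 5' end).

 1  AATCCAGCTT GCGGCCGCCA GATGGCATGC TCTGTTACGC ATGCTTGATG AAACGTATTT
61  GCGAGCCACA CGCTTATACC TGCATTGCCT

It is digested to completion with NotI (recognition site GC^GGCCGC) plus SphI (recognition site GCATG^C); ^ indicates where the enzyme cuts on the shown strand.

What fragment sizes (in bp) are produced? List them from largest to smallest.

The NotI site (GCGGCCGC) starts at position 11.
NotI cuts after base 2 of each site, so after position 12.
SphI sites (GCATGC) start at positions 25, 39.
SphI cuts after base 5 of each site (before the last base), so after positions 29, 43.
Combined cut positions: 12, 29, 43.
Linear molecule, 3 cuts → 4 fragments:
  1–12 → 12 bp
  13–29 → 17 bp
  30–43 → 14 bp
  44–90 → 47 bp
Sorted largest to smallest: 47, 17, 14, 12 bp.

47, 17, 14, 12 bp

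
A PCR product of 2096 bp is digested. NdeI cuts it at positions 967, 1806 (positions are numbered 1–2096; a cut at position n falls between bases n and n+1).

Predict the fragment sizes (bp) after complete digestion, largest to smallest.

Linear molecule, 2 cuts → 3 fragments:
  967 − 0 = 967 bp
  1806 − 967 = 839 bp
  2096 − 1806 = 290 bp
Sorted largest to smallest: 967, 839, 290 bp.

967, 839, 290 bp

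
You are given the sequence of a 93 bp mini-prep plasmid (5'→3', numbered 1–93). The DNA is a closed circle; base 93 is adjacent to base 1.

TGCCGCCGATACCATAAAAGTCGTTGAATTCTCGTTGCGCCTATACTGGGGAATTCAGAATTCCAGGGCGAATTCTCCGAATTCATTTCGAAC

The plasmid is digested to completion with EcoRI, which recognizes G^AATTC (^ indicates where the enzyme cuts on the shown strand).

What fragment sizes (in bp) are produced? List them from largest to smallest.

EcoRI sites (GAATTC) start at positions 26, 51, 58, 70, 79.
EcoRI cuts after the first base of each site, so after positions 26, 51, 58, 70, 79.
Circular molecule, 5 cuts → 5 fragments:
  27–51 → 25 bp
  52–58 → 7 bp
  59–70 → 12 bp
  71–79 → 9 bp
  80–93 then 1–26 → 14 + 26 = 40 bp
Sorted largest to smallest: 40, 25, 12, 9, 7 bp.

40, 25, 12, 9, 7 bp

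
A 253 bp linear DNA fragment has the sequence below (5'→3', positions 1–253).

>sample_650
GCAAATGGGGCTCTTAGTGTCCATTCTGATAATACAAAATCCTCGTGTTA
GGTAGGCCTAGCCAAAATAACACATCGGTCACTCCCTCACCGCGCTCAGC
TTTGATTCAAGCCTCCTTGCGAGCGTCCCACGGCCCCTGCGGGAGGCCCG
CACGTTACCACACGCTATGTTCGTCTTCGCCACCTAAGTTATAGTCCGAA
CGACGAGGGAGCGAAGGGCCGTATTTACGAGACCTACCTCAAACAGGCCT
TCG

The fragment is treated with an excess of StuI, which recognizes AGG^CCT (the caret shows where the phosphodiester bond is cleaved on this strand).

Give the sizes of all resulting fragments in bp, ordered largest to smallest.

191, 56, 6 bp

StuI sites (AGGCCT) start at positions 54, 245.
StuI cuts after base 3 of each site, so after positions 56, 247.
Linear molecule, 2 cuts → 3 fragments:
  1–56 → 56 bp
  57–247 → 191 bp
  248–253 → 6 bp
Sorted largest to smallest: 191, 56, 6 bp.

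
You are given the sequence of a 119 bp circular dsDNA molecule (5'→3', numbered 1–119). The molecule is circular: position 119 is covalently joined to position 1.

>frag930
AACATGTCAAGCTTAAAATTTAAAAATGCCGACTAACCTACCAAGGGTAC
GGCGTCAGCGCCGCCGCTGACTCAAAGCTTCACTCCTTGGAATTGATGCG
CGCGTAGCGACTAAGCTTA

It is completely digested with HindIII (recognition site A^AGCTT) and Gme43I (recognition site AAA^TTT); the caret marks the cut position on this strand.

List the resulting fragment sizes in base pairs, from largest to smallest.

HindIII sites (AAGCTT) start at positions 9, 75, 113.
HindIII cuts after the first base of each site, so after positions 9, 75, 113.
The Gme43I site (AAATTT) starts at position 16.
Gme43I cuts after base 3 of each site, so after position 18.
Combined cut positions: 9, 18, 75, 113.
Circular molecule, 4 cuts → 4 fragments:
  10–18 → 9 bp
  19–75 → 57 bp
  76–113 → 38 bp
  114–119 then 1–9 → 6 + 9 = 15 bp
Sorted largest to smallest: 57, 38, 15, 9 bp.

57, 38, 15, 9 bp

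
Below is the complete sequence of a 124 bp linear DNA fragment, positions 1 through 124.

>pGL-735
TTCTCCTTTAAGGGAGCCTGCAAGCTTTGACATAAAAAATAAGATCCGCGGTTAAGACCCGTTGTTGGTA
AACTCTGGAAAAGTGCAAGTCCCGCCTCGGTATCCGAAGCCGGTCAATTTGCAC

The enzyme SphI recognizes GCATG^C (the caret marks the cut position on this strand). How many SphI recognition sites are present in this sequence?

No occurrence of GCATGC is present in the sequence.
SphI does not cut: 0 sites.

0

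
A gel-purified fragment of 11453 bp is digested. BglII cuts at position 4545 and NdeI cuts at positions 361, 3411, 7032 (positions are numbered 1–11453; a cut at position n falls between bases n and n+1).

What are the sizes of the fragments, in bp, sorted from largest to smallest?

4421, 3050, 2487, 1134, 361 bp

Combined cut positions (sorted): 361, 3411, 4545, 7032.
Linear molecule, 4 cuts → 5 fragments:
  361 − 0 = 361 bp
  3411 − 361 = 3050 bp
  4545 − 3411 = 1134 bp
  7032 − 4545 = 2487 bp
  11453 − 7032 = 4421 bp
Sorted largest to smallest: 4421, 3050, 2487, 1134, 361 bp.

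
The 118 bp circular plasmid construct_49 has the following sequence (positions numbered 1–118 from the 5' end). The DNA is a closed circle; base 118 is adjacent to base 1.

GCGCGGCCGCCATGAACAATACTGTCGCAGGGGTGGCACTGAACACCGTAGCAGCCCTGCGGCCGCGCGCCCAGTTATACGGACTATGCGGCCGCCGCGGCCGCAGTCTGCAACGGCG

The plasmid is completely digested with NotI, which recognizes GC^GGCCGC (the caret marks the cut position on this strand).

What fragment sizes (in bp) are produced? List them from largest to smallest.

56, 29, 24, 9 bp

NotI sites (GCGGCCGC) start at positions 3, 59, 88, 97.
NotI cuts after base 2 of each site, so after positions 4, 60, 89, 98.
Circular molecule, 4 cuts → 4 fragments:
  5–60 → 56 bp
  61–89 → 29 bp
  90–98 → 9 bp
  99–118 then 1–4 → 20 + 4 = 24 bp
Sorted largest to smallest: 56, 29, 24, 9 bp.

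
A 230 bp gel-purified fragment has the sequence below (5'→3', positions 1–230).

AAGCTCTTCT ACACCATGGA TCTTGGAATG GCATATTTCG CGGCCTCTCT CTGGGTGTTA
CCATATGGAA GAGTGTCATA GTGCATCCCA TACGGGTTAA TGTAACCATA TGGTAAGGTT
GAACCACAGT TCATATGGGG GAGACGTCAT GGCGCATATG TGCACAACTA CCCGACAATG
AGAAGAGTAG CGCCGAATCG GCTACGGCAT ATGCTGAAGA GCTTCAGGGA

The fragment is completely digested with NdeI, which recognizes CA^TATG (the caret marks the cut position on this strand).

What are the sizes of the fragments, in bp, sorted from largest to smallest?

NdeI sites (CATATG) start at positions 62, 107, 132, 155, 208.
NdeI cuts after base 2 of each site, so after positions 63, 108, 133, 156, 209.
Linear molecule, 5 cuts → 6 fragments:
  1–63 → 63 bp
  64–108 → 45 bp
  109–133 → 25 bp
  134–156 → 23 bp
  157–209 → 53 bp
  210–230 → 21 bp
Sorted largest to smallest: 63, 53, 45, 25, 23, 21 bp.

63, 53, 45, 25, 23, 21 bp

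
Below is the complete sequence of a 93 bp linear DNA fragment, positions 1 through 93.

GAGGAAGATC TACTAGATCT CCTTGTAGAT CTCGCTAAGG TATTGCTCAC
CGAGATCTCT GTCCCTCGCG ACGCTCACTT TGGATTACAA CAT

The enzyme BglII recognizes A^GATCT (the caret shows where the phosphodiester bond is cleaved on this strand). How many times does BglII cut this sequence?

AGATCT occurs starting at positions 6, 15, 27, 53.
BglII cuts at 4 sites.

4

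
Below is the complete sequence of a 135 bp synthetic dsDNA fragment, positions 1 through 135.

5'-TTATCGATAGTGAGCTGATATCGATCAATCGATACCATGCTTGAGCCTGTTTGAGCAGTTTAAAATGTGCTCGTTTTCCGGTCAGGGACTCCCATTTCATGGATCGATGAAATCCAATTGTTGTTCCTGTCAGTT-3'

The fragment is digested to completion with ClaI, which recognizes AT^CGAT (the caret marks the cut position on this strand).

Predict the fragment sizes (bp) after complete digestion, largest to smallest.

75, 31, 17, 8, 4 bp

ClaI sites (ATCGAT) start at positions 3, 20, 28, 103.
ClaI cuts after base 2 of each site, so after positions 4, 21, 29, 104.
Linear molecule, 4 cuts → 5 fragments:
  1–4 → 4 bp
  5–21 → 17 bp
  22–29 → 8 bp
  30–104 → 75 bp
  105–135 → 31 bp
Sorted largest to smallest: 75, 31, 17, 8, 4 bp.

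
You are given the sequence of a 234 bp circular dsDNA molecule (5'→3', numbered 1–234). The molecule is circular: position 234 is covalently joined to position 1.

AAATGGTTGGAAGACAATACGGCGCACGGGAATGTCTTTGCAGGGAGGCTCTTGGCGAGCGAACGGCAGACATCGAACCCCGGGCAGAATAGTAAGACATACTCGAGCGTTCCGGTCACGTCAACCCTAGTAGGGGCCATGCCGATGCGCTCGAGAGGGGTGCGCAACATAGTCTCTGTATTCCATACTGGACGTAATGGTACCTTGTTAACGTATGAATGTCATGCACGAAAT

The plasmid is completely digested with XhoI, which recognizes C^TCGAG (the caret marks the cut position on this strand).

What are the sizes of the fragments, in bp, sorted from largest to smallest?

186, 48 bp

XhoI sites (CTCGAG) start at positions 102, 150.
XhoI cuts after the first base of each site, so after positions 102, 150.
Circular molecule, 2 cuts → 2 fragments:
  103–150 → 48 bp
  151–234 then 1–102 → 84 + 102 = 186 bp
Sorted largest to smallest: 186, 48 bp.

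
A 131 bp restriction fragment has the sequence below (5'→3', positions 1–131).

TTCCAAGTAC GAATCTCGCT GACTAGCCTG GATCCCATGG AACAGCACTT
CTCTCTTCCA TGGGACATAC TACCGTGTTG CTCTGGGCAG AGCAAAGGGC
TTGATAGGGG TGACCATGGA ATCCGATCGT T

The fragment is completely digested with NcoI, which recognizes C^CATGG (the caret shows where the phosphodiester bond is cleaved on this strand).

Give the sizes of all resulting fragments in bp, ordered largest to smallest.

56, 35, 23, 17 bp

NcoI sites (CCATGG) start at positions 35, 58, 114.
NcoI cuts after the first base of each site, so after positions 35, 58, 114.
Linear molecule, 3 cuts → 4 fragments:
  1–35 → 35 bp
  36–58 → 23 bp
  59–114 → 56 bp
  115–131 → 17 bp
Sorted largest to smallest: 56, 35, 23, 17 bp.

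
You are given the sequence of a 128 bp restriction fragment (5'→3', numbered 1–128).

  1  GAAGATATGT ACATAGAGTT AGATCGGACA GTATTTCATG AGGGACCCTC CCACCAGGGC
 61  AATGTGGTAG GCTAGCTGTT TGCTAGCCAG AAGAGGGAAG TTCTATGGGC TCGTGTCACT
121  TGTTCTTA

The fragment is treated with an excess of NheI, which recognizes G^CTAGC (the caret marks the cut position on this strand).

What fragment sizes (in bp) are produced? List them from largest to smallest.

71, 46, 11 bp

NheI sites (GCTAGC) start at positions 71, 82.
NheI cuts after the first base of each site, so after positions 71, 82.
Linear molecule, 2 cuts → 3 fragments:
  1–71 → 71 bp
  72–82 → 11 bp
  83–128 → 46 bp
Sorted largest to smallest: 71, 46, 11 bp.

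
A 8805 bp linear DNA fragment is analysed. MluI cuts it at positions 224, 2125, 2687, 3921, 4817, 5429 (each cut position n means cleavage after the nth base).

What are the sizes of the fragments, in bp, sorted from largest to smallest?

3376, 1901, 1234, 896, 612, 562, 224 bp

Linear molecule, 6 cuts → 7 fragments:
  224 − 0 = 224 bp
  2125 − 224 = 1901 bp
  2687 − 2125 = 562 bp
  3921 − 2687 = 1234 bp
  4817 − 3921 = 896 bp
  5429 − 4817 = 612 bp
  8805 − 5429 = 3376 bp
Sorted largest to smallest: 3376, 1901, 1234, 896, 612, 562, 224 bp.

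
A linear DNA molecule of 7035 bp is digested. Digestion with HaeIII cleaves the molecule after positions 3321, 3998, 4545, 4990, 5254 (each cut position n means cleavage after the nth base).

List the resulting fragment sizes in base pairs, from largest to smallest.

Linear molecule, 5 cuts → 6 fragments:
  3321 − 0 = 3321 bp
  3998 − 3321 = 677 bp
  4545 − 3998 = 547 bp
  4990 − 4545 = 445 bp
  5254 − 4990 = 264 bp
  7035 − 5254 = 1781 bp
Sorted largest to smallest: 3321, 1781, 677, 547, 445, 264 bp.

3321, 1781, 677, 547, 445, 264 bp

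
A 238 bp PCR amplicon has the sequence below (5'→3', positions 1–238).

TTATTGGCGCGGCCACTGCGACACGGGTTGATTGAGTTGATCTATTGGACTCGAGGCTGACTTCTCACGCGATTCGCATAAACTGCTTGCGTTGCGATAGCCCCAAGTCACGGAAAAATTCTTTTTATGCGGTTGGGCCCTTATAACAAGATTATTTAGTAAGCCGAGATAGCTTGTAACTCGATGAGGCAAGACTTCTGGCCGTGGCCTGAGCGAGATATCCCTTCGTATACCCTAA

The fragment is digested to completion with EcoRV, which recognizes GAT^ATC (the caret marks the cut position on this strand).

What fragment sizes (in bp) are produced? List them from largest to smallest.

The EcoRV site (GATATC) starts at position 217.
EcoRV cuts after base 3 of each site, so after position 219.
Linear molecule, 1 cut → 2 fragments:
  1–219 → 219 bp
  220–238 → 19 bp
Sorted largest to smallest: 219, 19 bp.

219, 19 bp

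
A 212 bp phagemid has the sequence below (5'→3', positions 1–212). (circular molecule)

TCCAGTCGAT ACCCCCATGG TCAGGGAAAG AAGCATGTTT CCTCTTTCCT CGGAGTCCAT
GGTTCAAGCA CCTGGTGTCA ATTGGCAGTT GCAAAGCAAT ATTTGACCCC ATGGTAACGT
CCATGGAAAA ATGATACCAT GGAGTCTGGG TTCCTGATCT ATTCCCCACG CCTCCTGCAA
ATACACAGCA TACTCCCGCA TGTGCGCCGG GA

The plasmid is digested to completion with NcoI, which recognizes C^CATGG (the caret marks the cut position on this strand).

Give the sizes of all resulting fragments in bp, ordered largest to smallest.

90, 52, 42, 16, 12 bp

NcoI sites (CCATGG) start at positions 15, 57, 109, 121, 137.
NcoI cuts after the first base of each site, so after positions 15, 57, 109, 121, 137.
Circular molecule, 5 cuts → 5 fragments:
  16–57 → 42 bp
  58–109 → 52 bp
  110–121 → 12 bp
  122–137 → 16 bp
  138–212 then 1–15 → 75 + 15 = 90 bp
Sorted largest to smallest: 90, 52, 42, 16, 12 bp.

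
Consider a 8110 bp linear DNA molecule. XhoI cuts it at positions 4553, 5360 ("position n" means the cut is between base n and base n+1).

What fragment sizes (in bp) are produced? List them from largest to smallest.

4553, 2750, 807 bp

Linear molecule, 2 cuts → 3 fragments:
  4553 − 0 = 4553 bp
  5360 − 4553 = 807 bp
  8110 − 5360 = 2750 bp
Sorted largest to smallest: 4553, 2750, 807 bp.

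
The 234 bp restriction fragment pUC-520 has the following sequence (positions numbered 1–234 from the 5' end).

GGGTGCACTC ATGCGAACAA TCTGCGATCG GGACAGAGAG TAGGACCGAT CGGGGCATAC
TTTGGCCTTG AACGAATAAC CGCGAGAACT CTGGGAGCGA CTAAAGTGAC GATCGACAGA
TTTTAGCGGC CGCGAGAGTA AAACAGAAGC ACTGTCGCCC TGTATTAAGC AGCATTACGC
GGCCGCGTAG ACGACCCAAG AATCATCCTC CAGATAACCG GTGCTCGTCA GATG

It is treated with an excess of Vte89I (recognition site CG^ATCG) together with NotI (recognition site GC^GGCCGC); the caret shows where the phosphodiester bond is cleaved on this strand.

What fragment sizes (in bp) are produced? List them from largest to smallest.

63, 54, 53, 26, 22, 16 bp

Vte89I sites (CGATCG) start at positions 25, 47, 110.
Vte89I cuts after base 2 of each site, so after positions 26, 48, 111.
NotI sites (GCGGCCGC) start at positions 126, 179.
NotI cuts after base 2 of each site, so after positions 127, 180.
Combined cut positions: 26, 48, 111, 127, 180.
Linear molecule, 5 cuts → 6 fragments:
  1–26 → 26 bp
  27–48 → 22 bp
  49–111 → 63 bp
  112–127 → 16 bp
  128–180 → 53 bp
  181–234 → 54 bp
Sorted largest to smallest: 63, 54, 53, 26, 22, 16 bp.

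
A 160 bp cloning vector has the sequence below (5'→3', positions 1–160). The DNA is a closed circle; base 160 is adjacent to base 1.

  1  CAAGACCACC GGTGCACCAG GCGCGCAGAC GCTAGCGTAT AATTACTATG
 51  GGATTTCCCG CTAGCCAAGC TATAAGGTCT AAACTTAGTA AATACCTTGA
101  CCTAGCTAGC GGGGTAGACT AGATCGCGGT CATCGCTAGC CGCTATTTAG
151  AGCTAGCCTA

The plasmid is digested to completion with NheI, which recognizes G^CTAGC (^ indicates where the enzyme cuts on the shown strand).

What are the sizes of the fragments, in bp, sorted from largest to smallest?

NheI sites (GCTAGC) start at positions 31, 60, 105, 135, 152.
NheI cuts after the first base of each site, so after positions 31, 60, 105, 135, 152.
Circular molecule, 5 cuts → 5 fragments:
  32–60 → 29 bp
  61–105 → 45 bp
  106–135 → 30 bp
  136–152 → 17 bp
  153–160 then 1–31 → 8 + 31 = 39 bp
Sorted largest to smallest: 45, 39, 30, 29, 17 bp.

45, 39, 30, 29, 17 bp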